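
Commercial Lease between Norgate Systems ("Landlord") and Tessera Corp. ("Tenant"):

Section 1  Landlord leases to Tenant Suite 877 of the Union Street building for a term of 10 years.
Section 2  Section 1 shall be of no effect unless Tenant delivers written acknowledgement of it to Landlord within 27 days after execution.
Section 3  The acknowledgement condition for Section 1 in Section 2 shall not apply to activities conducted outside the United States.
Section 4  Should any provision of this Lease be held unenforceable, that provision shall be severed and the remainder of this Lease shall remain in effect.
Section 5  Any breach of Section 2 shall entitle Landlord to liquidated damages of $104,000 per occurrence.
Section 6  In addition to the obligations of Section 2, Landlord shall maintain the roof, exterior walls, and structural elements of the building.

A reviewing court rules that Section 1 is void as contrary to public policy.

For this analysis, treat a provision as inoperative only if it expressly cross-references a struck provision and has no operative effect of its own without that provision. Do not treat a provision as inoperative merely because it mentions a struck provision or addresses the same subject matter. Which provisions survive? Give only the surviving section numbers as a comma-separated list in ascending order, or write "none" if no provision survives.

Section 1 is struck. The only function of Section 2 is the acknowledgement condition for Section 1, so it cannot stand once Section 1 is removed. Section 3 has no operative effect of its own apart from Section 2 and is therefore inoperative. Section 5 operates only by reference to Section 2, so it falls with Section 2. Although Section 6 refers to Section 2, its operative terms do not depend on Section 2, so it remains in effect. Under the severability clause in Section 4, the remaining provisions continue in force. That leaves Section 4 and Section 6 in effect.

4, 6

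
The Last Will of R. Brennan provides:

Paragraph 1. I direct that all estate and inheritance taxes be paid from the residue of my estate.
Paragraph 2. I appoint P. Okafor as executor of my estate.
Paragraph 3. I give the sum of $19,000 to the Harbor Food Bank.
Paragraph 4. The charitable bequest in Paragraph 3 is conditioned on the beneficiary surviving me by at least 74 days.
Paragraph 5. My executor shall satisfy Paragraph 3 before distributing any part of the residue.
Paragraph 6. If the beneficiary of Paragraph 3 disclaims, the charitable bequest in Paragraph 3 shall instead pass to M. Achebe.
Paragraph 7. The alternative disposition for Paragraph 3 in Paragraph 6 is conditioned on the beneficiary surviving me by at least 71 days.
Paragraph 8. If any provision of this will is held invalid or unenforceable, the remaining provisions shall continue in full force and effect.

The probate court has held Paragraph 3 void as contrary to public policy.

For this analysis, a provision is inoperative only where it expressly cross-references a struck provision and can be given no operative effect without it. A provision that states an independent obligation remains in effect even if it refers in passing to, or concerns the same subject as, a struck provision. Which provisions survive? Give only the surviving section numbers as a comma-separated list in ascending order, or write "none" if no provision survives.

Paragraph 3 is struck. Paragraph 4 merely fixes the survivorship condition on Paragraph 3; with Paragraph 3 gone it has nothing to operate on and falls away. Paragraph 5 merely fixes the priority direction for Paragraph 3; with Paragraph 3 gone it has nothing to operate on and falls away. Paragraph 6 merely fixes the alternative disposition for Paragraph 3; with Paragraph 3 gone it has nothing to operate on and falls away. Paragraph 7 merely fixes the survivorship condition on Paragraph 6; with Paragraph 6 gone it has nothing to operate on and falls away. Paragraph 8 is a severability clause and preserves every provision that can still be given independent effect. The provisions still in force are Paragraph 1, Paragraph 2, and Paragraph 8.

1, 2, 8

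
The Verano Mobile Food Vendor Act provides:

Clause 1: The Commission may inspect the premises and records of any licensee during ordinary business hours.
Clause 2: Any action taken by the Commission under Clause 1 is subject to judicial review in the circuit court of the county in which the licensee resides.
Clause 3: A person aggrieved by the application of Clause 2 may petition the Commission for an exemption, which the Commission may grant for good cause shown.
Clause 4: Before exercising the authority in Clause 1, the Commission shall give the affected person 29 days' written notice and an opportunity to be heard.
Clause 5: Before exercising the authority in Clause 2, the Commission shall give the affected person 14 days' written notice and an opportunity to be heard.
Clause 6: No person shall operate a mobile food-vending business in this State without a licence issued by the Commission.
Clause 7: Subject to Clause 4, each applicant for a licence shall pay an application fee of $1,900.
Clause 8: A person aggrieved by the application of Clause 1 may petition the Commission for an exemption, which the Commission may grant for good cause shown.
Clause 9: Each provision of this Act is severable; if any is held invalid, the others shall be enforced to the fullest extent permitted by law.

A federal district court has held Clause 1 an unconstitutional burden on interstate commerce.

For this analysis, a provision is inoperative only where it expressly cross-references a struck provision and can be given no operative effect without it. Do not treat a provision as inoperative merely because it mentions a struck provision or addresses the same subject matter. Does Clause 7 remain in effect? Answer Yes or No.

Clause 1 is struck. Clause 2 merely fixes the judicial-review right for Clause 1; with Clause 1 gone it has nothing to operate on and falls away. The only function of Clause 4 is the notice-and-hearing requirement for Clause 1, so it cannot stand once Clause 1 is removed. The only function of Clause 8 is the exemption procedure for Clause 1, so it cannot stand once Clause 1 is removed. Clause 3 operates only by reference to Clause 2, so it falls with Clause 2. Clause 5 merely fixes the notice-and-hearing requirement for Clause 2; with Clause 2 gone it has nothing to operate on and falls away. Clause 7 mentions Clause 4 but its own obligation stands independently of Clause 4, so Clause 7 is not affected. Clause 9 is a severability clause and preserves every provision that can still be given independent effect. The provisions still in force are Clause 6, Clause 7, and Clause 9. Clause 7 is among the surviving provisions, so the answer is yes.

Yes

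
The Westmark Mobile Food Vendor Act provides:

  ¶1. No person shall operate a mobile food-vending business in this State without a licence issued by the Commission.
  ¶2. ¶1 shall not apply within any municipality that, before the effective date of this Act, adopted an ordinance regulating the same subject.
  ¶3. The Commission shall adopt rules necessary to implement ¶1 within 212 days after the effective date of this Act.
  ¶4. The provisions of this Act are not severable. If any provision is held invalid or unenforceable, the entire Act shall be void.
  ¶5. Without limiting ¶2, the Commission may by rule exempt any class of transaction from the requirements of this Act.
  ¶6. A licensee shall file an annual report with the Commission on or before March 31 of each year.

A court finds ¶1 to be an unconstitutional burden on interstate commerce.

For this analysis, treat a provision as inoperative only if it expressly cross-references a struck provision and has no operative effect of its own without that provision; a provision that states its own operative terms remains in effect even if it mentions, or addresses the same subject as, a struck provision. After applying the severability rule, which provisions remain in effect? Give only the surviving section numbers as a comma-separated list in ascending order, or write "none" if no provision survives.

¶1 is struck. ¶2 has no operative effect of its own apart from ¶1 and is therefore inoperative. ¶3 has no operative effect of its own apart from ¶1 and is therefore inoperative. ¶4 provides that the Act is not severable, so the invalidity of any one provision voids the entire Act. No provision of the Act survives.

none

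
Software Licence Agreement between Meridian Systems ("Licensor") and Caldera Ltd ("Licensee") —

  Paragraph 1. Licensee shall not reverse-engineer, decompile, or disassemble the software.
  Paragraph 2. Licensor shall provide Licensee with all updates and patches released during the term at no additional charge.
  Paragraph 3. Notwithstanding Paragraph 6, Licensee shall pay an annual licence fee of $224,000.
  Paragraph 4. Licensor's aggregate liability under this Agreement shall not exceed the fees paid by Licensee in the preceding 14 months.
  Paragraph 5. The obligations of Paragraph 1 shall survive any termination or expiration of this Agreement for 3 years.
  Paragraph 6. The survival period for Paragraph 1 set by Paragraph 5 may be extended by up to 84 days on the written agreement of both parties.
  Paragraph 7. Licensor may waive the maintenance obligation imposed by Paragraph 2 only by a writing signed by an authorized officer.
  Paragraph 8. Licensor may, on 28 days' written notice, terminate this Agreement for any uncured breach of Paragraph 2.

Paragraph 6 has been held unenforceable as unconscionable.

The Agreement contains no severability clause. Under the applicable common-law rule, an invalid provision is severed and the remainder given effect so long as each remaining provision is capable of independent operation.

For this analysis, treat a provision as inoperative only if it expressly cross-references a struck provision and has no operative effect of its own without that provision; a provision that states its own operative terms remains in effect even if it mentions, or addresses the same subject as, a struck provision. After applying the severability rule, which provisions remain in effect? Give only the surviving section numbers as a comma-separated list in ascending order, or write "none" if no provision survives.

1, 2, 3, 4, 5, 7, 8

Paragraph 6 is struck. Although Paragraph 3 refers to Paragraph 6, its operative terms do not depend on Paragraph 6, so it remains in effect. No other provision's operative terms depend on Paragraph 6. Under the stated default rule, only provisions that cannot operate independently fall away; the rest are enforced. Paragraph 1, Paragraph 2, Paragraph 3, Paragraph 4, Paragraph 5, Paragraph 7, and Paragraph 8 remain in effect.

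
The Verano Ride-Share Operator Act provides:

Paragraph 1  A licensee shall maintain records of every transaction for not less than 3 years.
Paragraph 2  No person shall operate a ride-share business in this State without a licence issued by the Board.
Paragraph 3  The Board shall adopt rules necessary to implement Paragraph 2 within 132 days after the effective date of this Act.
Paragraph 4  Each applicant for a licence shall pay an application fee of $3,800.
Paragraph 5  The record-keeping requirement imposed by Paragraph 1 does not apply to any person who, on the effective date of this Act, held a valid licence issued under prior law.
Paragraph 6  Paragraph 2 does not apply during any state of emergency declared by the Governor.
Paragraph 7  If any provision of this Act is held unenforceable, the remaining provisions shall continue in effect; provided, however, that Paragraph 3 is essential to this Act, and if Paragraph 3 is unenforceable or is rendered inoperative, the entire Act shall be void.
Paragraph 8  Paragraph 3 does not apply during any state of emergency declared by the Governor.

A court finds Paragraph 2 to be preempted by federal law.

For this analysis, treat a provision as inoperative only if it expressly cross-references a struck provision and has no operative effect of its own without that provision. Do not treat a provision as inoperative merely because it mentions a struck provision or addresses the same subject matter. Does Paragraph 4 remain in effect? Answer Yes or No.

No

Paragraph 2 is struck. Paragraph 3 has no operative effect of its own apart from Paragraph 2 and is therefore inoperative. Paragraph 6 merely fixes the emergency suspension of Paragraph 2; with Paragraph 2 gone it has nothing to operate on and falls away. Paragraph 8 operates only by reference to Paragraph 3, so it falls with Paragraph 3. Paragraph 7 makes Paragraph 3 an essential term, and Paragraph 3 has been rendered inoperative by the cascade; under Paragraph 7, the entire Act is therefore void. No provision of the Act survives. Paragraph 4 is among the inoperative provisions, so the answer is no.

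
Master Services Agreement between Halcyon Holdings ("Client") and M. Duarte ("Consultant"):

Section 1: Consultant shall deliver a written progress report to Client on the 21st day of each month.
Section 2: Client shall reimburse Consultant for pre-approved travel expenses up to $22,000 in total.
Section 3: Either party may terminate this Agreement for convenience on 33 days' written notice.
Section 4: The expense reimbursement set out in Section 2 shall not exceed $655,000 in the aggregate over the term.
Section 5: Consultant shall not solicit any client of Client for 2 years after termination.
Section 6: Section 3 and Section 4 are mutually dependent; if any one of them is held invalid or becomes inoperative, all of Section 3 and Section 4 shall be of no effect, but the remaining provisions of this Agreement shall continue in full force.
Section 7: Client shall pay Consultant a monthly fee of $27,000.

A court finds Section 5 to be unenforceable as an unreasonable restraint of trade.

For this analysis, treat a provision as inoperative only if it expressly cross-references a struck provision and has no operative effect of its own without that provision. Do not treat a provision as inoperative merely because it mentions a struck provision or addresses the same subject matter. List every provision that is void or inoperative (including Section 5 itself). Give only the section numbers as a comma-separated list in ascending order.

Section 5 is struck. Nothing else in the Agreement is defined by reference to Section 5. Section 6 ties Section 3 and Section 4 together, but none of those is affected here; the remaining provisions continue in force under Section 6. The provisions still in force are Section 1, Section 2, Section 3, Section 4, Section 6, and Section 7.

5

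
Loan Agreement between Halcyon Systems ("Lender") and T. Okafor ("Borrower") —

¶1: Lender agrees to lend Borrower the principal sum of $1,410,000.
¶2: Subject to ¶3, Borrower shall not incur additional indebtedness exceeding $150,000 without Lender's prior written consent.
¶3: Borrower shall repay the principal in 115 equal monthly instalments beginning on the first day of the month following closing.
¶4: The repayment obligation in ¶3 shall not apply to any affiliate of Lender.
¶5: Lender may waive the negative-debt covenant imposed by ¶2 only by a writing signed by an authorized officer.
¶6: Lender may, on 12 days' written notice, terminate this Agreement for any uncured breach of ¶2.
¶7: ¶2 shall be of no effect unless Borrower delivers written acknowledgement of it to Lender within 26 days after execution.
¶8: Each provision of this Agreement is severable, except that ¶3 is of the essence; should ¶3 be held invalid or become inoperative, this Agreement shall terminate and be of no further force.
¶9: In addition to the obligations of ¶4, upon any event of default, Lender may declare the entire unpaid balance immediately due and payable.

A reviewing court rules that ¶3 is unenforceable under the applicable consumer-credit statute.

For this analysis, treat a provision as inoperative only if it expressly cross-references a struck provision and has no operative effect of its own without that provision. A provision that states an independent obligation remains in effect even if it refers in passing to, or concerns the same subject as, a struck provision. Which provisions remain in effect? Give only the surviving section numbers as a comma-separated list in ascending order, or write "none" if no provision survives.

none

¶3 is struck. The whole of ¶4 is the carve-out from the repayment obligation, defined by reference to ¶3, so ¶4 cannot stand once ¶3 is removed. ¶8 makes ¶3 an essential term, and ¶3 is the provision held invalid; under ¶8, the entire Agreement is therefore void. No provision of the Agreement survives.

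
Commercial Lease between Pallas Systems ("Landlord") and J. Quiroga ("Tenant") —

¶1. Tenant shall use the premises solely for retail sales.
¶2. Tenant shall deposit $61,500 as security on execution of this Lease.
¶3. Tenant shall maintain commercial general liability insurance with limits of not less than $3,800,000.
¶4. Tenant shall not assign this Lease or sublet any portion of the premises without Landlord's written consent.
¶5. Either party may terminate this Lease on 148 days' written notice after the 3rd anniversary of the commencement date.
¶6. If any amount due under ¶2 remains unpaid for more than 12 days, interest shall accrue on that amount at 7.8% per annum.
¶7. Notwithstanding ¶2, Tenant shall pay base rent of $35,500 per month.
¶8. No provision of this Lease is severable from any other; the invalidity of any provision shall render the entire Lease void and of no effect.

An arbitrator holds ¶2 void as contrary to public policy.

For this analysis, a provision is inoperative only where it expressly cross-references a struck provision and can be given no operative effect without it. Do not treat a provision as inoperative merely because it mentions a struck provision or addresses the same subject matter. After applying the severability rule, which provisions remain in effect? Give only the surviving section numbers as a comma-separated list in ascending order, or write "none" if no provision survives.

none

¶2 is struck. ¶6 does nothing except set the default interest on the security deposit by reference to ¶2; with ¶2 gone it has no independent effect and is inoperative. ¶8 provides that the Lease is not severable, so the invalidity of any one provision voids the entire Lease. No provision of the Lease survives.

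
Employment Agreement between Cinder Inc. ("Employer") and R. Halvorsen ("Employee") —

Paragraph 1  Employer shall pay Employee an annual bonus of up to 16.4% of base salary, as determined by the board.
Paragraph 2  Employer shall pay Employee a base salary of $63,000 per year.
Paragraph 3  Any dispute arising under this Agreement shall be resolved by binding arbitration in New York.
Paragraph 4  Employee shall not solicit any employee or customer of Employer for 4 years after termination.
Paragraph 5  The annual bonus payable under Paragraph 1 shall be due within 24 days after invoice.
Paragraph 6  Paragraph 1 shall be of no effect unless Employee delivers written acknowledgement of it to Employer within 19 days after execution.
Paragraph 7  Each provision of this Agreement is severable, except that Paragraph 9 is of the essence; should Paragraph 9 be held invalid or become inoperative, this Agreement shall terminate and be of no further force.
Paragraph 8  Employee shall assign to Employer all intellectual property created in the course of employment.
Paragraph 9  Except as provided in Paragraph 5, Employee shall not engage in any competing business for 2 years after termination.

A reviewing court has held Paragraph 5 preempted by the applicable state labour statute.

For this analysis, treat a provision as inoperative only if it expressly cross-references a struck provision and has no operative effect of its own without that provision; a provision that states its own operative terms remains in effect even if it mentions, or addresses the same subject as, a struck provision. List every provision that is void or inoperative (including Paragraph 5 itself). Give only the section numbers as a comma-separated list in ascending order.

5

Paragraph 5 is struck. Paragraph 9 mentions Paragraph 5 but its own obligation stands independently of Paragraph 5, so Paragraph 9 is not affected. No other provision's operative terms depend on Paragraph 5. Paragraph 7 makes Paragraph 9 an essential term, but Paragraph 9 is unaffected, so the severability proviso in Paragraph 7 preserves the remaining provisions. The provisions still in force are Paragraph 1, Paragraph 2, Paragraph 3, Paragraph 4, Paragraph 6, Paragraph 7, Paragraph 8, and Paragraph 9.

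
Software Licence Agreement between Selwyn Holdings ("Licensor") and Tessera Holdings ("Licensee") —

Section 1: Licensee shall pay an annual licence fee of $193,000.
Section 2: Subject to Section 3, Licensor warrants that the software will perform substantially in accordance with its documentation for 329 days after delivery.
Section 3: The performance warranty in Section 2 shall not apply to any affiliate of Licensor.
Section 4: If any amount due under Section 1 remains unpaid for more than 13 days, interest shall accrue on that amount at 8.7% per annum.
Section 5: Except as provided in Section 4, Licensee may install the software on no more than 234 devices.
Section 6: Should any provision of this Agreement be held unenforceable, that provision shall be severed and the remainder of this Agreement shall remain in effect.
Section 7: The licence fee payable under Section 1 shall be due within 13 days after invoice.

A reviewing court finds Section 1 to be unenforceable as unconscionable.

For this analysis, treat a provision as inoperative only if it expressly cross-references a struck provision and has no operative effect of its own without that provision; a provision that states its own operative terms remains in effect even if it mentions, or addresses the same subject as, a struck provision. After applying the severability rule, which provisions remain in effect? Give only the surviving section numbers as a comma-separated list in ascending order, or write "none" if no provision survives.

2, 3, 5, 6

Section 1 is struck. Section 4 operates only by reference to Section 1, so it falls with Section 1. Section 7 does nothing except set the payment deadline for the licence fee by reference to Section 1; with Section 1 gone it has no independent effect and is inoperative. Although Section 5 refers to Section 4, its operative terms do not depend on Section 4, so it remains in effect. Section 6 is a severability clause and preserves every provision that can still be given independent effect. That leaves Section 2, Section 3, Section 5, and Section 6 in effect.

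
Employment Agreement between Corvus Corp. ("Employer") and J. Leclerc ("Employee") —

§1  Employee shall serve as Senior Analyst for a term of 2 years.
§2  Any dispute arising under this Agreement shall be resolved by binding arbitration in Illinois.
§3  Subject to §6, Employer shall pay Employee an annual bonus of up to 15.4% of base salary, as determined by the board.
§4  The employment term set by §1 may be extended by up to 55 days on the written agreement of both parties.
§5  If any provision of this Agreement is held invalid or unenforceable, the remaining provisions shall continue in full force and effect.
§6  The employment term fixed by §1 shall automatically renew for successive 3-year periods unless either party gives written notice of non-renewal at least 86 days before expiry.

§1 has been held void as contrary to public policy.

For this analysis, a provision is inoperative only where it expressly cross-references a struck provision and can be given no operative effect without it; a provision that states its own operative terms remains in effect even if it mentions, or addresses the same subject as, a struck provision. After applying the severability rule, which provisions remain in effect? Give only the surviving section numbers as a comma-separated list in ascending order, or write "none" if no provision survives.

2, 3, 5

§1 is struck. §4 does nothing except set the extension of the employment term by reference to §1; with §1 gone it has no independent effect and is inoperative. §6 has no operative effect of its own apart from §1 and is therefore inoperative. §3 mentions §6 but its own obligation stands independently of §6, so §3 is not affected. §5 is a severability clause and preserves every provision that can still be given independent effect. §2, §3, and §5 remain in effect.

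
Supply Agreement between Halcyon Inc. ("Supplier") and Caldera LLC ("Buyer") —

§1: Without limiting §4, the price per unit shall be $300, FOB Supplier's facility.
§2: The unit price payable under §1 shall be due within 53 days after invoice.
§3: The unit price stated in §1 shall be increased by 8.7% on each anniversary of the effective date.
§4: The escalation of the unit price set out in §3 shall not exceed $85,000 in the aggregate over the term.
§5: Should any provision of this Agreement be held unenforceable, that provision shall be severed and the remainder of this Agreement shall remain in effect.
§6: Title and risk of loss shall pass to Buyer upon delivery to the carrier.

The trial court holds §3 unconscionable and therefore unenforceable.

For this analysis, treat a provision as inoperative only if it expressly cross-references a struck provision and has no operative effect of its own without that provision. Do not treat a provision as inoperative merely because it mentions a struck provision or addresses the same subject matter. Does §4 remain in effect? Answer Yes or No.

§3 is struck. §4 has no operative effect of its own apart from §3 and is therefore inoperative. Although §1 refers to §4, its operative terms do not depend on §4, so it remains in effect. §5 is a severability clause and preserves every provision that can still be given independent effect. §1, §2, §5, and §6 remain in effect. §4 is among the inoperative provisions, so the answer is no.

No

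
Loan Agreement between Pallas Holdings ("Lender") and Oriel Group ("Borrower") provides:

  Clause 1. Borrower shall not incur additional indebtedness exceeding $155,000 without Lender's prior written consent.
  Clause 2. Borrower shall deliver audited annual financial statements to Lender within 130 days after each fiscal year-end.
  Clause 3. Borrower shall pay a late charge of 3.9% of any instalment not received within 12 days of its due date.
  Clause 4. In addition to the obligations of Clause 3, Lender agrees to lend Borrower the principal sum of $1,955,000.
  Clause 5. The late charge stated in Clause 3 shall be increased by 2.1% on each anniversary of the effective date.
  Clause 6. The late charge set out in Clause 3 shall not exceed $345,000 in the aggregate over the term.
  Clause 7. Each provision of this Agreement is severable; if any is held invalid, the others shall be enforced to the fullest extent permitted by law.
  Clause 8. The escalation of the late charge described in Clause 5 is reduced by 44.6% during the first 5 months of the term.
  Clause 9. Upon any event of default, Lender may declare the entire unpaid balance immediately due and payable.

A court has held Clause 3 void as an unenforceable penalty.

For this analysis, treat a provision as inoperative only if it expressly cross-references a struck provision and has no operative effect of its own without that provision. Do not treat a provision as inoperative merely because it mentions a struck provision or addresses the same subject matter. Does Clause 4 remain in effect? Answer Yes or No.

Clause 3 is struck. Clause 5 operates only by reference to Clause 3, so it falls with Clause 3. Clause 6 does nothing except set the aggregate cap on the late charge by reference to Clause 3; with Clause 3 gone it has no independent effect and is inoperative. Clause 8 does nothing except set the introductory reduction to the escalation of the late charge by reference to Clause 5; with Clause 5 gone it has no independent effect and is inoperative. Clause 4 mentions Clause 3 but its own obligation stands independently of Clause 3, so Clause 4 is not affected. Clause 7 is a severability clause and preserves every provision that can still be given independent effect. That leaves Clause 1, Clause 2, Clause 4, Clause 7, and Clause 9 in effect. Clause 4 is among the surviving provisions, so the answer is yes.

Yes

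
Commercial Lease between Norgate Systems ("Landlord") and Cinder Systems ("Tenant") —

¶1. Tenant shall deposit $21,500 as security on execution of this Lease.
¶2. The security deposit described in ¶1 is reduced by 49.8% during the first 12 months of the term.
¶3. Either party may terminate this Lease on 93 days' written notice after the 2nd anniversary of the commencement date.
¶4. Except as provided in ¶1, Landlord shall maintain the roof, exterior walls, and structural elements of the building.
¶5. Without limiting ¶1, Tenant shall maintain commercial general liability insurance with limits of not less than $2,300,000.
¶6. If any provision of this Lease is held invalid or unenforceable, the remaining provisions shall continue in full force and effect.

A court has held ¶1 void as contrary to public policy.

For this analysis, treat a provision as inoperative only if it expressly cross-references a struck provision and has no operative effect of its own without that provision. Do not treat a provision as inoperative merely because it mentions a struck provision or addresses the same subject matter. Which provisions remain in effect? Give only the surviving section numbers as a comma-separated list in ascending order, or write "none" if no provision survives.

¶1 is struck. ¶2 operates only by reference to ¶1, so it falls with ¶1. Although ¶4 refers to ¶1, its operative terms do not depend on ¶1, so it remains in effect. ¶5 mentions ¶1 but its own obligation stands independently of ¶1, so ¶5 is not affected. Under the severability clause in ¶6, the remaining provisions continue in force. ¶3, ¶4, ¶5, and ¶6 remain in effect.

3, 4, 5, 6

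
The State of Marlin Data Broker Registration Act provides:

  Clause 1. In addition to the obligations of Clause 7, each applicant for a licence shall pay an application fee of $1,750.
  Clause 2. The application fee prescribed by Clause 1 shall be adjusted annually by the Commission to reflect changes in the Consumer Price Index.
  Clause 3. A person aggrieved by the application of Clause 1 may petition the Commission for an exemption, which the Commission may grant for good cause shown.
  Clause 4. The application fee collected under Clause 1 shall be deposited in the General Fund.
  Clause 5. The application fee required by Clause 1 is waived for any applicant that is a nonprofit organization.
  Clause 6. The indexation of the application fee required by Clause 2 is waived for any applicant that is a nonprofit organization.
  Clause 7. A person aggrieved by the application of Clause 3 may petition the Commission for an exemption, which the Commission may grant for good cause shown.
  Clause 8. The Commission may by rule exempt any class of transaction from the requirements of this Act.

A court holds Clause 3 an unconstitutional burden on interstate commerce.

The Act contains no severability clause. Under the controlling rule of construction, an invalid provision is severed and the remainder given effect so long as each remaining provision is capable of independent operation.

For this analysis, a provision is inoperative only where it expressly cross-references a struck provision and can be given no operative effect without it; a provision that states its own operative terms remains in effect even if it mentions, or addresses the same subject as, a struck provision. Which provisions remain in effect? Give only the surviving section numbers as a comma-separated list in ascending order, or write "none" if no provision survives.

1, 2, 4, 5, 6, 8

Clause 3 is struck. Clause 7 merely fixes the exemption procedure for Clause 3; with Clause 3 gone it has nothing to operate on and falls away. Clause 1 mentions Clause 7 but its own obligation stands independently of Clause 7, so Clause 1 is not affected. With no severability clause, the stated default rule severs what cannot stand and enforces each remaining provision that can operate on its own. The provisions still in force are Clause 1, Clause 2, Clause 4, Clause 5, Clause 6, and Clause 8.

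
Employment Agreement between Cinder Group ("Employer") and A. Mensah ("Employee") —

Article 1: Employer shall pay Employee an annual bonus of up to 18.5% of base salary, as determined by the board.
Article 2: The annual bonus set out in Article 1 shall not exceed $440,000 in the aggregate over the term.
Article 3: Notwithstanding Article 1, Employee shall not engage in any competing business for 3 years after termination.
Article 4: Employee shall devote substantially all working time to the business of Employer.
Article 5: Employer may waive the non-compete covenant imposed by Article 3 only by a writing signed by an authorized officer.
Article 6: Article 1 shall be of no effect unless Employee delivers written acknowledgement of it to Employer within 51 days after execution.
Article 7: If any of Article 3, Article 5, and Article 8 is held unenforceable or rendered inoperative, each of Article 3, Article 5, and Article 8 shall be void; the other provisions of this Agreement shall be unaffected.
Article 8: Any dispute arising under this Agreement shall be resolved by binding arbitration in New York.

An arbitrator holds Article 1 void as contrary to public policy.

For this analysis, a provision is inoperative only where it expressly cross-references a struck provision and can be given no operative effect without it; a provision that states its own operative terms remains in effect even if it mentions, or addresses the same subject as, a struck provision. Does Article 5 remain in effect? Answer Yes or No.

Yes

Article 1 is struck. Article 2 operates only by reference to Article 1, so it falls with Article 1. Article 6 operates only by reference to Article 1, so it falls with Article 1. Although Article 3 refers to Article 1, its operative terms do not depend on Article 1, so it remains in effect. Article 7 ties Article 3, Article 5, and Article 8 together, but none of those is affected here; the remaining provisions continue in force under Article 7. Article 3, Article 4, Article 5, Article 7, and Article 8 remain in effect. Article 5 is among the surviving provisions, so the answer is yes.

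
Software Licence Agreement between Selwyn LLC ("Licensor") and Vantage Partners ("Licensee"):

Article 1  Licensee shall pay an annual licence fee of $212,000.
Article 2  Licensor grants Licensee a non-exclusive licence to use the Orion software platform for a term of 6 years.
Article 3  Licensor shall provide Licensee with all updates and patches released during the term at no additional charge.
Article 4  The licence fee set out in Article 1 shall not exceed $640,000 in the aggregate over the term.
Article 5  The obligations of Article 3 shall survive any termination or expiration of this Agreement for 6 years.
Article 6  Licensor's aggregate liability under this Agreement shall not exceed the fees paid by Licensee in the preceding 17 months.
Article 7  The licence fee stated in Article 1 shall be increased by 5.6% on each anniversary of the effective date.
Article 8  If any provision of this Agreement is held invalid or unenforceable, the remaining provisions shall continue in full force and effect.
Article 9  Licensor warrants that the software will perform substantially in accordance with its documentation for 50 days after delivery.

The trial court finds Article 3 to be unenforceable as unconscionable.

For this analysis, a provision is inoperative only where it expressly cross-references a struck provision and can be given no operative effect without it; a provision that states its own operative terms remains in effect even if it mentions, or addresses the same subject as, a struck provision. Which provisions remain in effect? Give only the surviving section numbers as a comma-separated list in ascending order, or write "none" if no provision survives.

Article 3 is struck. Article 5 has no operative effect of its own apart from Article 3 and is therefore inoperative. Article 8 is a severability clause and preserves every provision that can still be given independent effect. Article 1, Article 2, Article 4, Article 6, Article 7, Article 8, and Article 9 remain in effect.

1, 2, 4, 6, 7, 8, 9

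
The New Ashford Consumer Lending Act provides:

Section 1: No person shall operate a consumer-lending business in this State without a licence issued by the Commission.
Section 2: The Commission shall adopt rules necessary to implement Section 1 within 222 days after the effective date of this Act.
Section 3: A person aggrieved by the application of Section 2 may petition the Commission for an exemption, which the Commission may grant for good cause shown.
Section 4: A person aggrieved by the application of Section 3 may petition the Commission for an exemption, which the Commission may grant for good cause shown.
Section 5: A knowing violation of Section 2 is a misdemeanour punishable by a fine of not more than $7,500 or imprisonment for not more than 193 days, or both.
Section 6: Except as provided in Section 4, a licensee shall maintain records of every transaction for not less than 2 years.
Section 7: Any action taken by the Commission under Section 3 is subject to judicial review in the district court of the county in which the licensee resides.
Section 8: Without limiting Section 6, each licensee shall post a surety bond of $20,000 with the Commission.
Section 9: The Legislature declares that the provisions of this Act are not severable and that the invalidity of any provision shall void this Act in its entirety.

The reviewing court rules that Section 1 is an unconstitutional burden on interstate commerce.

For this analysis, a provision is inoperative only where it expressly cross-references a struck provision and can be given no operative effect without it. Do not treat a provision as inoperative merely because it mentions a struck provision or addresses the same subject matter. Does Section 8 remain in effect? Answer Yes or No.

No

Section 1 is struck. Section 2 merely fixes the rulemaking mandate for Section 1; with Section 1 gone it has nothing to operate on and falls away. Section 3 operates only by reference to Section 2, so it falls with Section 2. Section 5 operates only by reference to Section 2, so it falls with Section 2. Section 4 operates only by reference to Section 3, so it falls with Section 3. Section 7 operates only by reference to Section 3, so it falls with Section 3. Section 9 provides that the Act is not severable, so the invalidity of any one provision voids the entire Act. No provision of the Act survives. Section 8 is among the inoperative provisions, so the answer is no.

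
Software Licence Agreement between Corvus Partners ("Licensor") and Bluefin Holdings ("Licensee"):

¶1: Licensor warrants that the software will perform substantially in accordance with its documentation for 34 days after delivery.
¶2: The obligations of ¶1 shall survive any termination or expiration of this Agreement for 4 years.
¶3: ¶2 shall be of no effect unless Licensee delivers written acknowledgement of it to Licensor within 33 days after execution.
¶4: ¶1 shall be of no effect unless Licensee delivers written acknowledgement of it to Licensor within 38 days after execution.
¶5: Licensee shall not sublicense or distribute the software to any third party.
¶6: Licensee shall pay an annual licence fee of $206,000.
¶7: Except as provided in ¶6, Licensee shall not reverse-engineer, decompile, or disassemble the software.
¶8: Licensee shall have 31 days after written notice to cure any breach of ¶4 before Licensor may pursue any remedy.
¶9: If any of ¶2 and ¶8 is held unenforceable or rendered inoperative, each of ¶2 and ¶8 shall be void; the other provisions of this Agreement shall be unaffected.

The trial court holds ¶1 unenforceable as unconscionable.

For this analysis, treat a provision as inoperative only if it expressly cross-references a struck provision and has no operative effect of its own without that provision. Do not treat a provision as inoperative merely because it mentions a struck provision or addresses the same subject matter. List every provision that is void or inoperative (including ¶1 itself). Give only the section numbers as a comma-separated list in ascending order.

1, 2, 3, 4, 8

¶1 is struck. ¶2 operates only by reference to ¶1, so it falls with ¶1. ¶4 has no operative effect of its own apart from ¶1 and is therefore inoperative. ¶3 merely fixes the acknowledgement condition for ¶2; with ¶2 gone it has nothing to operate on and falls away. ¶8 operates only by reference to ¶4, so it falls with ¶4. ¶9 declares ¶2 and ¶8 mutually dependent; since one of them has fallen, all of them are of no effect. The remainder continues in force under ¶9. ¶5, ¶6, ¶7, and ¶9 remain in effect.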